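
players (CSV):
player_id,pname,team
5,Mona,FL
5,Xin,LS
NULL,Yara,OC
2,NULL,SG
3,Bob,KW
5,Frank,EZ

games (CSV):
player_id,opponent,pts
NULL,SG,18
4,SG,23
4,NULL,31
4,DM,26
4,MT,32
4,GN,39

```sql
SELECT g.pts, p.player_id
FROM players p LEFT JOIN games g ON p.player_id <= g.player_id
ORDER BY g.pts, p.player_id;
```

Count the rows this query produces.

LEFT JOIN keeps every row from `players`; unmatched rows get NULL for `games`'s columns.
Matching on p.player_id <= g.player_id. A NULL in a compared column never satisfies the condition.
- p[0] player_id=5 → no match; kept with NULLs on the g side.
- p[1] player_id=5 → no match; kept with NULLs on the g side.
- p[2] player_id=NULL → no match; kept with NULLs on the g side.
- p[3] player_id=2 → 5 match(es) in g → 5 row(s).
- p[4] player_id=3 → 5 match(es) in g → 5 row(s).
- p[5] player_id=5 → no match; kept with NULLs on the g side.
Total: 10 matched + 4 padded = 14 rows.

14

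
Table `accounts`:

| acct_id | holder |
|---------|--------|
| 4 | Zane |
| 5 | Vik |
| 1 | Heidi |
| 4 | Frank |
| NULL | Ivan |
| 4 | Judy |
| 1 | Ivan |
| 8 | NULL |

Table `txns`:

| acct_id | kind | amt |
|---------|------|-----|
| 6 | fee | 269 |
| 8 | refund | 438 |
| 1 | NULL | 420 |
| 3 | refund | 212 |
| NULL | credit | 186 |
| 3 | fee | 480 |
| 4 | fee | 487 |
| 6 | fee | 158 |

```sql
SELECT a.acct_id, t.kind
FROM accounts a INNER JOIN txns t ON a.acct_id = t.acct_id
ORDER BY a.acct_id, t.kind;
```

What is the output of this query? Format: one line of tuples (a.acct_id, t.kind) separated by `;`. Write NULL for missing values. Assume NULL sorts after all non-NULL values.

INNER JOIN keeps only pairs where the ON condition holds.
Matching on a.acct_id = t.acct_id. A NULL in a compared column never satisfies the condition.
- a[0] acct_id=4 → 1 match(es) in t → 1 row(s).
- a[1] acct_id=5 → no match; dropped.
- a[2] acct_id=1 → 1 match(es) in t → 1 row(s).
- a[3] acct_id=4 → 1 match(es) in t → 1 row(s).
- a[4] acct_id=NULL → no match; dropped.
- a[5] acct_id=4 → 1 match(es) in t → 1 row(s).
- a[6] acct_id=1 → 1 match(es) in t → 1 row(s).
- a[7] acct_id=8 → 1 match(es) in t → 1 row(s).
After projecting and ordering:
a.acct_id | t.kind
1 | NULL
1 | NULL
4 | fee
4 | fee
4 | fee
8 | refund

(1, NULL); (1, NULL); (4, fee); (4, fee); (4, fee); (8, refund)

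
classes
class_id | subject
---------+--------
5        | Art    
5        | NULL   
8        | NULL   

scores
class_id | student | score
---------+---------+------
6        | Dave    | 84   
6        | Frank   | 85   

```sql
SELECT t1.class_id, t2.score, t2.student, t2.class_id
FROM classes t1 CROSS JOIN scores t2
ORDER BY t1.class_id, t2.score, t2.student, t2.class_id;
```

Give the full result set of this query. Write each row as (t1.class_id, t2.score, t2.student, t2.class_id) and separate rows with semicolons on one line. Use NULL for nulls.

(5, 84, Dave, 6); (5, 84, Dave, 6); (5, 85, Frank, 6); (5, 85, Frank, 6); (8, 84, Dave, 6); (8, 85, Frank, 6)

CROSS JOIN pairs every row of `classes` with every row of `scores`: 3 × 2 = 6 rows.
After projecting and ordering:
t1.class_id | t2.score | t2.student | t2.class_id
5 | 84 | Dave | 6
5 | 84 | Dave | 6
5 | 85 | Frank | 6
5 | 85 | Frank | 6
8 | 84 | Dave | 6
8 | 85 | Frank | 6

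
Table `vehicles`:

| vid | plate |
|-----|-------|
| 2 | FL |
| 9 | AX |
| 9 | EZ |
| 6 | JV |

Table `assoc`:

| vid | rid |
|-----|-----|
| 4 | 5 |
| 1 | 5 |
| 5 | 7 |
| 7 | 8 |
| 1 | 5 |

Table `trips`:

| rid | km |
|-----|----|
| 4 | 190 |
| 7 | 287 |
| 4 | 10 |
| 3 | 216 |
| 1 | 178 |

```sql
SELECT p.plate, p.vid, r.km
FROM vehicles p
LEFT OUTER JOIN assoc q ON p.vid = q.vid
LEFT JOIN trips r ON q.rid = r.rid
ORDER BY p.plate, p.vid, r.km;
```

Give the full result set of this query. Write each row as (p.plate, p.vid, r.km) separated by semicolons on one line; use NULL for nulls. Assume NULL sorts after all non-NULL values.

(AX, 9, NULL); (EZ, 9, NULL); (FL, 2, NULL); (JV, 6, NULL)

Evaluate left to right. First `vehicles p LEFT JOIN assoc q` on vid: 4 row(s).
Then LEFT JOIN `trips r` on rid: each of those 4 rows is kept; rows whose q.rid has no match in r get NULL for r's columns.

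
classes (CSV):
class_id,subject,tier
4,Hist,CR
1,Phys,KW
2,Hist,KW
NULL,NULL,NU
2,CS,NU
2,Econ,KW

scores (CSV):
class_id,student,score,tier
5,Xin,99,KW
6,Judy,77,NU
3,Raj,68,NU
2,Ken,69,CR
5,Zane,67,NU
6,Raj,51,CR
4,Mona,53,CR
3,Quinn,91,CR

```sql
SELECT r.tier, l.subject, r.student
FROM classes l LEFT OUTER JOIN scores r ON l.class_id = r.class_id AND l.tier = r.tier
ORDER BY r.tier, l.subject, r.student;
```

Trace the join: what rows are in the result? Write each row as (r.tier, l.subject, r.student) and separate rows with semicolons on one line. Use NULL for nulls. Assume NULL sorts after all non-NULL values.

(CR, Hist, Mona); (NULL, CS, NULL); (NULL, Econ, NULL); (NULL, Hist, NULL); (NULL, Phys, NULL); (NULL, NULL, NULL)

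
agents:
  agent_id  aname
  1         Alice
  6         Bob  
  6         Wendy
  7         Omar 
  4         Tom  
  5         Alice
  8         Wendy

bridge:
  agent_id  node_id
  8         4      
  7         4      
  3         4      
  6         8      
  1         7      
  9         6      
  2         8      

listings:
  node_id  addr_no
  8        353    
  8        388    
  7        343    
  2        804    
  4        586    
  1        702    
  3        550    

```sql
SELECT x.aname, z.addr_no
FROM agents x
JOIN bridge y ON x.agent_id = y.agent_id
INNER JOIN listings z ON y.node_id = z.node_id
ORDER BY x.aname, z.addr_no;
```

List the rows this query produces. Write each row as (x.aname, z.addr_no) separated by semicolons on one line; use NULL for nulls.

Step 1 — x INNER JOIN y on agent_id → 5 row(s).
Then INNER JOIN `listings z` on node_id: keep only rows whose y.node_id appears in z.

(Alice, 343); (Bob, 353); (Bob, 388); (Omar, 586); (Wendy, 353); (Wendy, 388); (Wendy, 586)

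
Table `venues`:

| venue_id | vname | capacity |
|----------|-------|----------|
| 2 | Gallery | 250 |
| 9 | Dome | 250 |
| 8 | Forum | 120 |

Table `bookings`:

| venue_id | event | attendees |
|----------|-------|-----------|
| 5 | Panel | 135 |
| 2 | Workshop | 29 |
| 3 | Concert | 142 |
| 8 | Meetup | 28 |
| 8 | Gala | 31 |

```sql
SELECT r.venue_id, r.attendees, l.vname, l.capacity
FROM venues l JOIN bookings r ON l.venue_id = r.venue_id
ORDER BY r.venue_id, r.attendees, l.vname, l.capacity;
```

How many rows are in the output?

INNER JOIN keeps only pairs where the ON condition holds.
Matching on l.venue_id = r.venue_id.
Matched pairs: 3.
Total: 3 rows.

3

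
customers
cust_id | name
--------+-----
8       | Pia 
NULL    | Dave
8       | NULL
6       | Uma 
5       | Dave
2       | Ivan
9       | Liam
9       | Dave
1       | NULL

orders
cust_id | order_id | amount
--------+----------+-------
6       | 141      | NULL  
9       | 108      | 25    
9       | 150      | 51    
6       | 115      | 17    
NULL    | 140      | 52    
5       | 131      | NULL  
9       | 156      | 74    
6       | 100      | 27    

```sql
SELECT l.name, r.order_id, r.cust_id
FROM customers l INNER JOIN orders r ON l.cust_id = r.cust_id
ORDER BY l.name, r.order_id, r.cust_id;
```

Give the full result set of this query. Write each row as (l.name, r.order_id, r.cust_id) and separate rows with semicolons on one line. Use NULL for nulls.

(Dave, 108, 9); (Dave, 131, 5); (Dave, 150, 9); (Dave, 156, 9); (Liam, 108, 9); (Liam, 150, 9); (Liam, 156, 9); (Uma, 100, 6); (Uma, 115, 6); (Uma, 141, 6)

INNER JOIN keeps only pairs where the ON condition holds.
Matching on l.cust_id = r.cust_id. A NULL in a compared column never satisfies the condition.
Matched pairs: 10.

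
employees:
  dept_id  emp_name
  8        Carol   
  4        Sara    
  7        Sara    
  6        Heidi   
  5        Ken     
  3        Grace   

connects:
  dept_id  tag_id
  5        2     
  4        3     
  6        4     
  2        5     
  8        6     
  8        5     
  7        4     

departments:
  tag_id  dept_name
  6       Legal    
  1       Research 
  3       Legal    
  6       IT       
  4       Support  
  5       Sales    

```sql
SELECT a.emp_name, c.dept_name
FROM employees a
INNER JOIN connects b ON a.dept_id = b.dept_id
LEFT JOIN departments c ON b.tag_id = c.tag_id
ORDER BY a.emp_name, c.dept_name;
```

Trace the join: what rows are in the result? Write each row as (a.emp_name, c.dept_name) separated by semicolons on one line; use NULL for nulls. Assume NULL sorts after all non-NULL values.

(Carol, IT); (Carol, Legal); (Carol, Sales); (Heidi, Support); (Ken, NULL); (Sara, Legal); (Sara, Support)

Joins associate left-to-right: employees INNER JOIN connects on dept_id gives 6 intermediate row(s).
Then LEFT JOIN `departments c` on tag_id: each of those 6 rows is kept; rows whose b.tag_id has no match in c get NULL for c's columns.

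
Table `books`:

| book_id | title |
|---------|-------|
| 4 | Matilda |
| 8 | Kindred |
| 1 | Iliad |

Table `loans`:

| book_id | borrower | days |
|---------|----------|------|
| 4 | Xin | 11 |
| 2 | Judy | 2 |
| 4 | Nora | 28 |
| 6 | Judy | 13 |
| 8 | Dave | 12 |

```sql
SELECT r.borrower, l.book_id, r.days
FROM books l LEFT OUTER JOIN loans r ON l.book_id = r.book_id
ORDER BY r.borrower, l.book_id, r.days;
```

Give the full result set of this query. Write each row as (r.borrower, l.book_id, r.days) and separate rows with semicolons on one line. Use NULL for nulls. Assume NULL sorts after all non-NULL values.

(Dave, 8, 12); (Nora, 4, 28); (Xin, 4, 11); (NULL, 1, NULL)

LEFT JOIN keeps every row from `books`; unmatched rows get NULL for `loans`'s columns.
Matching on l.book_id = r.book_id.
- book_id=4: 2 matching r row(s), so 2 row(s) emitted.
- book_id=8: 1 matching r row(s), so 1 row(s) emitted.
- book_id=1: no r row matches, row kept with r columns NULL.
After projecting and ordering:
r.borrower | l.book_id | r.days
Dave | 8 | 12
Nora | 4 | 28
Xin | 4 | 11
NULL | 1 | NULL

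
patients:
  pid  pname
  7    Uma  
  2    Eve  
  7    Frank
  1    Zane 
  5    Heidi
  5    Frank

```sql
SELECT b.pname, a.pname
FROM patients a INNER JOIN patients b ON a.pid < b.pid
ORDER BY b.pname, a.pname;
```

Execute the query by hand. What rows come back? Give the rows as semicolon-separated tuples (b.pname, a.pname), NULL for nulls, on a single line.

(Eve, Zane); (Frank, Eve); (Frank, Eve); (Frank, Frank); (Frank, Heidi); (Frank, Zane); (Frank, Zane); (Heidi, Eve); (Heidi, Zane); (Uma, Eve); (Uma, Frank); (Uma, Heidi); (Uma, Zane)

INNER JOIN keeps only pairs where the ON condition holds.
Matching on a.pid < b.pid.
Matched pairs: 13.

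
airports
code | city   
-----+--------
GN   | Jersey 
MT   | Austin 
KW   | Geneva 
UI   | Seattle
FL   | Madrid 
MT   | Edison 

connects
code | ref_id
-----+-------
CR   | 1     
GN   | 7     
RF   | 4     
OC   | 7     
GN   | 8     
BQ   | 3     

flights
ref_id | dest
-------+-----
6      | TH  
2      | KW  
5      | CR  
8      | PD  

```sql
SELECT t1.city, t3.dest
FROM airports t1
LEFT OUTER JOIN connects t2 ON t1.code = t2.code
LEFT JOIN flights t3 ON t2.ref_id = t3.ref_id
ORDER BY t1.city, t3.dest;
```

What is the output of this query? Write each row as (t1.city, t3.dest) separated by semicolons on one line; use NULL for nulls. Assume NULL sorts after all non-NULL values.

(Austin, NULL); (Edison, NULL); (Geneva, NULL); (Jersey, PD); (Jersey, NULL); (Madrid, NULL); (Seattle, NULL)

Evaluate left to right. First `airports t1 LEFT JOIN connects t2` on code: 7 row(s).
Then LEFT JOIN `flights t3` on ref_id: each of those 7 rows is kept; rows whose t2.ref_id has no match in t3 get NULL for t3's columns.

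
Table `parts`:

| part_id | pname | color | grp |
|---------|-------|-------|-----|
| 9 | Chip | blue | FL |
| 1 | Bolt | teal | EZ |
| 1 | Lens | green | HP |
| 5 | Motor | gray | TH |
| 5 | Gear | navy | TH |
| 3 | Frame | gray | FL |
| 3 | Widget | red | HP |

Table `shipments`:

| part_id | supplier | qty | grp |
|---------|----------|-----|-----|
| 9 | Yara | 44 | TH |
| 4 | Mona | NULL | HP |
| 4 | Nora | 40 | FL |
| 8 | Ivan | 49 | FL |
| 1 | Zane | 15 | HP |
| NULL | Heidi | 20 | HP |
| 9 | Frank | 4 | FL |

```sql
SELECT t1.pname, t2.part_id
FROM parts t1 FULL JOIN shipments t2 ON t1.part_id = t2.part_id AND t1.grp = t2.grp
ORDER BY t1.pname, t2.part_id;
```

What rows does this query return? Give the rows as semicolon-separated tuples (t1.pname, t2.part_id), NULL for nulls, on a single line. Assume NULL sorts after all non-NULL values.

FULL OUTER JOIN keeps every row from both sides; unmatched rows get NULL for the other side's columns.
Matching on t1.part_id = t2.part_id AND t1.grp = t2.grp. A NULL in a compared column never satisfies the condition.
- t1[0] part_id=9, grp=FL → 1 match(es) in t2 → 1 row(s).
- t1[1] part_id=1, grp=EZ → no match; kept with NULLs on the t2 side.
- t1[2] part_id=1, grp=HP → 1 match(es) in t2 → 1 row(s).
- t1[3] part_id=5, grp=TH → no match; kept with NULLs on the t2 side.
- t1[4] part_id=5, grp=TH → no match; kept with NULLs on the t2 side.
- t1[5] part_id=3, grp=FL → no match; kept with NULLs on the t2 side.
- t1[6] part_id=3, grp=HP → no match; kept with NULLs on the t2 side.
- 5 row(s) from t2 found no t1 partner → padded with NULL.

(Bolt, NULL); (Chip, 9); (Frame, NULL); (Gear, NULL); (Lens, 1); (Motor, NULL); (Widget, NULL); (NULL, 4); (NULL, 4); (NULL, 8); (NULL, 9); (NULL, NULL)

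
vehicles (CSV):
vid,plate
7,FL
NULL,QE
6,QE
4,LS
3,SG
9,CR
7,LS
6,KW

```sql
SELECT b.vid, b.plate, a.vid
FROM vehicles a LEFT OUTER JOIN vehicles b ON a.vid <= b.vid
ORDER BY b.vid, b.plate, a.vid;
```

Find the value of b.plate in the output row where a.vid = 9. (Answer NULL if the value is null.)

CR

LEFT JOIN keeps every row from `vehicles a`; unmatched rows get NULL for `vehicles b`'s columns.
Matching on a.vid <= b.vid. A NULL in a compared column never satisfies the condition.
Matched pairs: 30; unmatched a rows kept: 1.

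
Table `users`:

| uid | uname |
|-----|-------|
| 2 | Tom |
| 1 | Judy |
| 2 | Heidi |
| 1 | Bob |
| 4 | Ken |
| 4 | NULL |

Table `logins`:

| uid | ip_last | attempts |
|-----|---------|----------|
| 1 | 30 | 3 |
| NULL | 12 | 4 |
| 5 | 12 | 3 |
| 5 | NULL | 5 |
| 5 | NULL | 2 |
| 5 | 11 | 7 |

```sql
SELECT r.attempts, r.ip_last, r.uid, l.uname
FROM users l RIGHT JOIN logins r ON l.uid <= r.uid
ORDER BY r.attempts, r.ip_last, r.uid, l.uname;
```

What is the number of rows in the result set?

27

RIGHT JOIN keeps every row from `logins`; unmatched rows get NULL for `users`'s columns.
Matching on l.uid <= r.uid. A NULL in a compared column never satisfies the condition.
- l row (uid=2): matches 4 r row(s) → 4 output row(s).
- l row (uid=1): matches 5 r row(s) → 5 output row(s).
- l row (uid=2): matches 4 r row(s) → 4 output row(s).
- l row (uid=1): matches 5 r row(s) → 5 output row(s).
- l row (uid=4): matches 4 r row(s) → 4 output row(s).
- l row (uid=4): matches 4 r row(s) → 4 output row(s).
- 1 row(s) from r found no l partner → padded with NULL.
Total: 26 matched + 1 padded = 27 rows.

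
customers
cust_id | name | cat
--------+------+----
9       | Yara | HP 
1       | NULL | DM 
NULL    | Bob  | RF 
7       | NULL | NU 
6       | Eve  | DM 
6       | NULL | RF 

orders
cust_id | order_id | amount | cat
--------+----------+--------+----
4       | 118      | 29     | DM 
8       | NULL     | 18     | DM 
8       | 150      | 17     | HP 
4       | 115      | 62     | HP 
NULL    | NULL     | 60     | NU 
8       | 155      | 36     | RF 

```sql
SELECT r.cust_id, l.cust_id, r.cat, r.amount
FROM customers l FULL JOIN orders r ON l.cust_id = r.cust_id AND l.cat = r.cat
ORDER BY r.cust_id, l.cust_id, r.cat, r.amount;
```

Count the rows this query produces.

12

FULL OUTER JOIN keeps every row from both sides; unmatched rows get NULL for the other side's columns.
Matching on l.cust_id = r.cust_id AND l.cat = r.cat. A NULL in a compared column never satisfies the condition.
- l row (cust_id=9, cat=HP): no match → kept, r columns NULL.
- l row (cust_id=1, cat=DM): no match → kept, r columns NULL.
- l row (cust_id=NULL, cat=RF): no match → kept, r columns NULL.
- l row (cust_id=7, cat=NU): no match → kept, r columns NULL.
- l row (cust_id=6, cat=DM): no match → kept, r columns NULL.
- l row (cust_id=6, cat=RF): no match → kept, r columns NULL.
- 6 r row(s) had no l match → kept, l columns NULL.
Total: 0 matched + 12 padded = 12 rows.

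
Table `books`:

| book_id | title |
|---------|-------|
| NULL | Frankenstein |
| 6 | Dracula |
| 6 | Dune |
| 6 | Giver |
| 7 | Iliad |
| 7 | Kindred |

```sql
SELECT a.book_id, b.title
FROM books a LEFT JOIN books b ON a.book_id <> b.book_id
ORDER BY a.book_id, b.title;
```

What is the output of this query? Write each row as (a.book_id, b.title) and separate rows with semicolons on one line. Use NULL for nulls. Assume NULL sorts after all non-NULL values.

LEFT JOIN keeps every row from `books a`; unmatched rows get NULL for `books b`'s columns.
Matching on a.book_id <> b.book_id. A NULL in a compared column never satisfies the condition.
- a row (book_id=NULL): no match → kept, b columns NULL.
- a row (book_id=6): matches 2 b row(s) → 2 output row(s).
- a row (book_id=6): matches 2 b row(s) → 2 output row(s).
- a row (book_id=6): matches 2 b row(s) → 2 output row(s).
- a row (book_id=7): matches 3 b row(s) → 3 output row(s).
- a row (book_id=7): matches 3 b row(s) → 3 output row(s).

(6, Iliad); (6, Iliad); (6, Iliad); (6, Kindred); (6, Kindred); (6, Kindred); (7, Dracula); (7, Dracula); (7, Dune); (7, Dune); (7, Giver); (7, Giver); (NULL, NULL)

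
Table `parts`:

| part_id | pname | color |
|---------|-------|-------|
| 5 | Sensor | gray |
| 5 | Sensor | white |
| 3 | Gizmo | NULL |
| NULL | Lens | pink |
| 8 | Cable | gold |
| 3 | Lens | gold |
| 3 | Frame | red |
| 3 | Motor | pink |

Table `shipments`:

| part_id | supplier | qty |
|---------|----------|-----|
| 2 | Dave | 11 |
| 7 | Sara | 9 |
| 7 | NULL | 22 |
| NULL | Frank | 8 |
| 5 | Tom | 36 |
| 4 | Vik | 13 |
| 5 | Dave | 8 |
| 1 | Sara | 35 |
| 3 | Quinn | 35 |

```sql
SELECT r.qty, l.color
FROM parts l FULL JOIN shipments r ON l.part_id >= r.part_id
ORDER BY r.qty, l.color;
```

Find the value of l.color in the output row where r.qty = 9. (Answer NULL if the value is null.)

gold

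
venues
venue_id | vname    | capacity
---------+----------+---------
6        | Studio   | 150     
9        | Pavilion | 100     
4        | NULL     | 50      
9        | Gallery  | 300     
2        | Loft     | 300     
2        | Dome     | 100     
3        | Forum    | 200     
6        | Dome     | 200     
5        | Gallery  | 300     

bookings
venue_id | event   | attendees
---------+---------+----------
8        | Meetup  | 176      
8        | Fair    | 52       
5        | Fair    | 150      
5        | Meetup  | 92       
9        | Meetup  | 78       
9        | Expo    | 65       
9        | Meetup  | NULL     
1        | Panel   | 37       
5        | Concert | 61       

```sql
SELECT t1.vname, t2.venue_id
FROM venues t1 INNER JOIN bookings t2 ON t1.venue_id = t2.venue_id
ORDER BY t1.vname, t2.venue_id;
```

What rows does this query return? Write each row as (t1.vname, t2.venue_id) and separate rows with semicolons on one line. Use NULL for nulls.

(Gallery, 5); (Gallery, 5); (Gallery, 5); (Gallery, 9); (Gallery, 9); (Gallery, 9); (Pavilion, 9); (Pavilion, 9); (Pavilion, 9)

INNER JOIN keeps only pairs where the ON condition holds.
Matching on t1.venue_id = t2.venue_id.
- t1[0] venue_id=6 → no match; dropped.
- t1[1] venue_id=9 → 3 match(es) in t2 → 3 row(s).
- t1[2] venue_id=4 → no match; dropped.
- t1[3] venue_id=9 → 3 match(es) in t2 → 3 row(s).
- t1[4] venue_id=2 → no match; dropped.
- t1[5] venue_id=2 → no match; dropped.
- t1[6] venue_id=3 → no match; dropped.
- t1[7] venue_id=6 → no match; dropped.
- t1[8] venue_id=5 → 3 match(es) in t2 → 3 row(s).
After projecting and ordering:
t1.vname | t2.venue_id
Gallery | 5
Gallery | 5
Gallery | 5
Gallery | 9
Gallery | 9
Gallery | 9
Pavilion | 9
Pavilion | 9
Pavilion | 9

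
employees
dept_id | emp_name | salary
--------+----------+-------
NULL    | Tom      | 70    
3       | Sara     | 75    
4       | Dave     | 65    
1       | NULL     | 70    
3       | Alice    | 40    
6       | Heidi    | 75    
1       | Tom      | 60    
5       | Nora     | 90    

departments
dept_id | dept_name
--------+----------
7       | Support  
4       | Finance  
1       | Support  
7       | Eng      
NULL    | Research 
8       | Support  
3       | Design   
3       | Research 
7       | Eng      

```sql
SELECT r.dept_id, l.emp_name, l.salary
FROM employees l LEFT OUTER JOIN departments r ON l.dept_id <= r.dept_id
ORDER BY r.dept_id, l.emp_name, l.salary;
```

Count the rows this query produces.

44

LEFT JOIN keeps every row from `employees`; unmatched rows get NULL for `departments`'s columns.
Matching on l.dept_id <= r.dept_id. A NULL in a compared column never satisfies the condition.
- dept_id=NULL: no r row matches, row kept with r columns NULL.
- dept_id=3: 7 matching r row(s), so 7 row(s) emitted.
- dept_id=4: 5 matching r row(s), so 5 row(s) emitted.
- dept_id=1: 8 matching r row(s), so 8 row(s) emitted.
- dept_id=3: 7 matching r row(s), so 7 row(s) emitted.
- dept_id=6: 4 matching r row(s), so 4 row(s) emitted.
- dept_id=1: 8 matching r row(s), so 8 row(s) emitted.
- dept_id=5: 4 matching r row(s), so 4 row(s) emitted.
Total: 43 matched + 1 padded = 44 rows.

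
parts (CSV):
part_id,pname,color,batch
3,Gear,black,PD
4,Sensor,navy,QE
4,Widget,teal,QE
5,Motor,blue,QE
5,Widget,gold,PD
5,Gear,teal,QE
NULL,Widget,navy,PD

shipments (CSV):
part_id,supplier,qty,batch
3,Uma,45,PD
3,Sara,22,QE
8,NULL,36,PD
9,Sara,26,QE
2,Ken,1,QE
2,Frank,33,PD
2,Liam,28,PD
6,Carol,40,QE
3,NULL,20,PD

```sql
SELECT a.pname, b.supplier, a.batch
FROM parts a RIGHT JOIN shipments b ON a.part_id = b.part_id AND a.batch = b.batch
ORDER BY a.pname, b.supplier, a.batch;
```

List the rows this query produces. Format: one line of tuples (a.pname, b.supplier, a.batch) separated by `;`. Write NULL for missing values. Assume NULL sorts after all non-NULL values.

(Gear, Uma, PD); (Gear, NULL, PD); (NULL, Carol, NULL); (NULL, Frank, NULL); (NULL, Ken, NULL); (NULL, Liam, NULL); (NULL, Sara, NULL); (NULL, Sara, NULL); (NULL, NULL, NULL)

RIGHT JOIN keeps every row from `shipments`; unmatched rows get NULL for `parts`'s columns.
Matching on a.part_id = b.part_id AND a.batch = b.batch. A NULL in a compared column never satisfies the condition.
Matched pairs: 2; unmatched b rows kept: 7.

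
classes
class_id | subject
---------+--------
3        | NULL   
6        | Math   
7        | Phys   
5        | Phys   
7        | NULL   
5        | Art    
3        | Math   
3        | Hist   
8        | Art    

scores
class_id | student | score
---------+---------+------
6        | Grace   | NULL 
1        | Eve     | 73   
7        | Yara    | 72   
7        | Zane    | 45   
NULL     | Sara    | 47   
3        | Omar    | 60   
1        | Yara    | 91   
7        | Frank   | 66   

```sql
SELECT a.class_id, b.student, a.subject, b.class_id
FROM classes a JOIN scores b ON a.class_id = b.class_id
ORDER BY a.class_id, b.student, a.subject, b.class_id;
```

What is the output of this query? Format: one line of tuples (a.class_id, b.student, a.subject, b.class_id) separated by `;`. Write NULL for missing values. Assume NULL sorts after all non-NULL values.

(3, Omar, Hist, 3); (3, Omar, Math, 3); (3, Omar, NULL, 3); (6, Grace, Math, 6); (7, Frank, Phys, 7); (7, Frank, NULL, 7); (7, Yara, Phys, 7); (7, Yara, NULL, 7); (7, Zane, Phys, 7); (7, Zane, NULL, 7)

INNER JOIN keeps only pairs where the ON condition holds.
Matching on a.class_id = b.class_id. A NULL in a compared column never satisfies the condition.
- a[0] class_id=3 → 1 match(es) in b → 1 row(s).
- a[1] class_id=6 → 1 match(es) in b → 1 row(s).
- a[2] class_id=7 → 3 match(es) in b → 3 row(s).
- a[3] class_id=5 → no match; dropped.
- a[4] class_id=7 → 3 match(es) in b → 3 row(s).
- a[5] class_id=5 → no match; dropped.
- a[6] class_id=3 → 1 match(es) in b → 1 row(s).
- a[7] class_id=3 → 1 match(es) in b → 1 row(s).
- a[8] class_id=8 → no match; dropped.
After projecting and ordering:
a.class_id | b.student | a.subject | b.class_id
3 | Omar | Hist | 3
3 | Omar | Math | 3
3 | Omar | NULL | 3
6 | Grace | Math | 6
7 | Frank | Phys | 7
7 | Frank | NULL | 7
7 | Yara | Phys | 7
7 | Yara | NULL | 7
7 | Zane | Phys | 7
7 | Zane | NULL | 7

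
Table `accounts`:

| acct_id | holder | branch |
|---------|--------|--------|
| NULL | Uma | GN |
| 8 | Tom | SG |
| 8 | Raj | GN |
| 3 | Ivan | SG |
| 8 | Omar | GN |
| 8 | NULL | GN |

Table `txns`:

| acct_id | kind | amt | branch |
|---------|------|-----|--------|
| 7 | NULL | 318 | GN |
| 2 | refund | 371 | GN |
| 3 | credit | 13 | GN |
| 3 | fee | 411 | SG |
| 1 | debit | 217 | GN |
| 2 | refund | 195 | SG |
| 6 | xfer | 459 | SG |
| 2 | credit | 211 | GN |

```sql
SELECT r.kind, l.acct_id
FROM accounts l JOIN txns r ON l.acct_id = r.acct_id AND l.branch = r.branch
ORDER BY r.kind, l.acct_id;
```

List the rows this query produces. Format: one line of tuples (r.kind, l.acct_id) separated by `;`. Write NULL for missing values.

INNER JOIN keeps only pairs where the ON condition holds.
Matching on l.acct_id = r.acct_id AND l.branch = r.branch. A NULL in a compared column never satisfies the condition.
Matched pairs: 1.

(fee, 3)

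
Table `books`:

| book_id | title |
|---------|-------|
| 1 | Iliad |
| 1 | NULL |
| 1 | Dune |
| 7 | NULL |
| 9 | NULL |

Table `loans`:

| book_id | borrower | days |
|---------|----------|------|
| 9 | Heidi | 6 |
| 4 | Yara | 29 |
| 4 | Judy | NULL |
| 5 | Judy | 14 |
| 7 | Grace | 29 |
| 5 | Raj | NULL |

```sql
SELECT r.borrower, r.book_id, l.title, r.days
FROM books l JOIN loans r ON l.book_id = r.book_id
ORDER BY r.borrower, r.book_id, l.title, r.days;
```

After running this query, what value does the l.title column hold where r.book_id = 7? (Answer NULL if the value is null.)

NULL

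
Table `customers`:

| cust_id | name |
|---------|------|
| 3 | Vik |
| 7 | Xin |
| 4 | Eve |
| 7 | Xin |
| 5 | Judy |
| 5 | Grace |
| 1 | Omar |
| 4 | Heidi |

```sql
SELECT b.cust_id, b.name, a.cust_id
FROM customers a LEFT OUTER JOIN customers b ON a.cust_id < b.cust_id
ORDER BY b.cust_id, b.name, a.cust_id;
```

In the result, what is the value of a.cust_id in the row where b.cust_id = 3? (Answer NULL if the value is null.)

1

LEFT JOIN keeps every row from `customers a`; unmatched rows get NULL for `customers b`'s columns.
Matching on a.cust_id < b.cust_id.
- a (cust_id=3) pairs with 6 row(s) of b.
- a (cust_id=7) has no partner → padded with NULL.
- a (cust_id=4) pairs with 4 row(s) of b.
- a (cust_id=7) has no partner → padded with NULL.
- a (cust_id=5) pairs with 2 row(s) of b.
- a (cust_id=5) pairs with 2 row(s) of b.
- a (cust_id=1) pairs with 7 row(s) of b.
- a (cust_id=4) pairs with 4 row(s) of b.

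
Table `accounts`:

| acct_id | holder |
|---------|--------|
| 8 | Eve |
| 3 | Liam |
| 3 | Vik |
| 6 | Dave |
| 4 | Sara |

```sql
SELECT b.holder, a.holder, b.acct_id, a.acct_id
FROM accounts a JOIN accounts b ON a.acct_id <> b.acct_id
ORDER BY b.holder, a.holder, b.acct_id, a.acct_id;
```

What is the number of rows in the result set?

18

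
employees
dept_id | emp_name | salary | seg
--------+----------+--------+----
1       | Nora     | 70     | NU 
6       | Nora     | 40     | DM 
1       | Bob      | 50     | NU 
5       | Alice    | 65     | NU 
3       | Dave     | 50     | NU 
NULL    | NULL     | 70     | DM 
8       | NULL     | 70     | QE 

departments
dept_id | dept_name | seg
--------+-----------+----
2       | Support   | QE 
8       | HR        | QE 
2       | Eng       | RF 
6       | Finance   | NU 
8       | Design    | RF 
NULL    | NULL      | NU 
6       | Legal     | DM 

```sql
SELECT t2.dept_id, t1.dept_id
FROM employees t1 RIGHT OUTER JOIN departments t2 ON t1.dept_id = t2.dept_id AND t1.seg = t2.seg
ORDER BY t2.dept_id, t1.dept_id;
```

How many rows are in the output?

7

RIGHT JOIN keeps every row from `departments`; unmatched rows get NULL for `employees`'s columns.
Matching on t1.dept_id = t2.dept_id AND t1.seg = t2.seg. A NULL in a compared column never satisfies the condition.
- t1[0] dept_id=1, seg=NU → no match.
- t1[1] dept_id=6, seg=DM → 1 match(es) in t2 → 1 row(s).
- t1[2] dept_id=1, seg=NU → no match.
- t1[3] dept_id=5, seg=NU → no match.
- t1[4] dept_id=3, seg=NU → no match.
- t1[5] dept_id=NULL, seg=DM → no match.
- t1[6] dept_id=8, seg=QE → 1 match(es) in t2 → 1 row(s).
- plus 5 unmatched t2 row(s), each kept with NULL t1 columns.
Total: 2 matched + 5 padded = 7 rows.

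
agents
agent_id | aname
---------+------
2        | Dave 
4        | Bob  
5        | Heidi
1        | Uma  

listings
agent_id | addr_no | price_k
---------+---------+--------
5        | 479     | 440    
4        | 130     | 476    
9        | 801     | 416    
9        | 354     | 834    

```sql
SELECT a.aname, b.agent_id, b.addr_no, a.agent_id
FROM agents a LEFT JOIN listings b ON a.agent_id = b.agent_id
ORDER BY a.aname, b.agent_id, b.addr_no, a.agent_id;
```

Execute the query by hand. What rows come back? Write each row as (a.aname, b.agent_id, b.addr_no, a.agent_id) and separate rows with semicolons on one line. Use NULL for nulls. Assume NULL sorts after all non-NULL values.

LEFT JOIN keeps every row from `agents`; unmatched rows get NULL for `listings`'s columns.
Matching on a.agent_id = b.agent_id.
- agent_id=2: no b row matches, row kept with b columns NULL.
- agent_id=4: 1 matching b row(s), so 1 row(s) emitted.
- agent_id=5: 1 matching b row(s), so 1 row(s) emitted.
- agent_id=1: no b row matches, row kept with b columns NULL.
After projecting and ordering:
a.aname | b.agent_id | b.addr_no | a.agent_id
Bob | 4 | 130 | 4
Dave | NULL | NULL | 2
Heidi | 5 | 479 | 5
Uma | NULL | NULL | 1

(Bob, 4, 130, 4); (Dave, NULL, NULL, 2); (Heidi, 5, 479, 5); (Uma, NULL, NULL, 1)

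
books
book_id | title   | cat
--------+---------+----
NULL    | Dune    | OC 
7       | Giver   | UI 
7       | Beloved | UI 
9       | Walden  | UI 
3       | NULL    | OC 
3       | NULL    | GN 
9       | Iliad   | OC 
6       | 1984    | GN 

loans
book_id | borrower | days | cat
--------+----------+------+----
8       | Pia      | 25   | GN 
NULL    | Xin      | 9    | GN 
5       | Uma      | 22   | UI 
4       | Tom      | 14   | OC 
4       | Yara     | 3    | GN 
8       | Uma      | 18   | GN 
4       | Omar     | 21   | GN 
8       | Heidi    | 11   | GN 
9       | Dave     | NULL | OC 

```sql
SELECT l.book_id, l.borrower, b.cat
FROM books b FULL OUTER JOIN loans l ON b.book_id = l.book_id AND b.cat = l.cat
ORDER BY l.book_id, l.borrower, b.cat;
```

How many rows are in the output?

16

FULL OUTER JOIN keeps every row from both sides; unmatched rows get NULL for the other side's columns.
Matching on b.book_id = l.book_id AND b.cat = l.cat. A NULL in a compared column never satisfies the condition.
Matched pairs: 1; unmatched b rows kept: 7; unmatched l rows kept: 8.
Total: 1 matched + 15 padded = 16 rows.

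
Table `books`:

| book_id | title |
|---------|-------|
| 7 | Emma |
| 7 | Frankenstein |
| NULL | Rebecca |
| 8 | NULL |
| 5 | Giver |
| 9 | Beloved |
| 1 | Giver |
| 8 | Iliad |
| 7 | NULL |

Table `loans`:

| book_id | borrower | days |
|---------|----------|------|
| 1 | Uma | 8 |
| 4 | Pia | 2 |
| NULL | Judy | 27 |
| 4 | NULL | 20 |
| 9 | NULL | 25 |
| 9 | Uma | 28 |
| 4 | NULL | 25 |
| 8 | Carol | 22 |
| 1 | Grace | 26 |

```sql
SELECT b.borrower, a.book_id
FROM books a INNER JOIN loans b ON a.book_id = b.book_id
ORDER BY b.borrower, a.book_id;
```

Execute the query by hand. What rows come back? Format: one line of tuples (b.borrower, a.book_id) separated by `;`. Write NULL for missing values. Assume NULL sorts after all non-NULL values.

(Carol, 8); (Carol, 8); (Grace, 1); (Uma, 1); (Uma, 9); (NULL, 9)

INNER JOIN keeps only pairs where the ON condition holds.
Matching on a.book_id = b.book_id. A NULL in a compared column never satisfies the condition.
Matched pairs: 6.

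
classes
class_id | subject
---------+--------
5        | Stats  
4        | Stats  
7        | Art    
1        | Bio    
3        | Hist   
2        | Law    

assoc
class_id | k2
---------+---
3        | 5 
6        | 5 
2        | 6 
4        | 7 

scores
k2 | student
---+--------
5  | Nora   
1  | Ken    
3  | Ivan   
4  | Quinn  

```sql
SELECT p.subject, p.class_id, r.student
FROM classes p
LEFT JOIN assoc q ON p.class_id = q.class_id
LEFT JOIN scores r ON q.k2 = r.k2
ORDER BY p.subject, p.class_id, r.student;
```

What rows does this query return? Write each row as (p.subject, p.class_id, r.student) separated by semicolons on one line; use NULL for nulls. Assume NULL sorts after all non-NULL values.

Joins associate left-to-right: classes LEFT JOIN assoc on class_id gives 6 intermediate row(s).
Then LEFT JOIN `scores r` on k2: each of those 6 rows is kept; rows whose q.k2 has no match in r get NULL for r's columns.

(Art, 7, NULL); (Bio, 1, NULL); (Hist, 3, Nora); (Law, 2, NULL); (Stats, 4, NULL); (Stats, 5, NULL)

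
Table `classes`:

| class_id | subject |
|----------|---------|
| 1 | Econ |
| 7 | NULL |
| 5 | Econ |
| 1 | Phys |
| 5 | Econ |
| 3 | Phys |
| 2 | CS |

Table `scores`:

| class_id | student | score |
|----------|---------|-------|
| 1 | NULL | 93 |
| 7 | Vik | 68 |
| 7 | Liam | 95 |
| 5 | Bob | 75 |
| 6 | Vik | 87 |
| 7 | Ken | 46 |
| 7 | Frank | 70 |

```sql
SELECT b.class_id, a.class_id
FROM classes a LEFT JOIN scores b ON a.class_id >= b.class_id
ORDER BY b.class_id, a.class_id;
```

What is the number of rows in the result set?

LEFT JOIN keeps every row from `classes`; unmatched rows get NULL for `scores`'s columns.
Matching on a.class_id >= b.class_id.
- a row (class_id=1): matches 1 b row(s) → 1 output row(s).
- a row (class_id=7): matches 7 b row(s) → 7 output row(s).
- a row (class_id=5): matches 2 b row(s) → 2 output row(s).
- a row (class_id=1): matches 1 b row(s) → 1 output row(s).
- a row (class_id=5): matches 2 b row(s) → 2 output row(s).
- a row (class_id=3): matches 1 b row(s) → 1 output row(s).
- a row (class_id=2): matches 1 b row(s) → 1 output row(s).
Total: 15 rows.

15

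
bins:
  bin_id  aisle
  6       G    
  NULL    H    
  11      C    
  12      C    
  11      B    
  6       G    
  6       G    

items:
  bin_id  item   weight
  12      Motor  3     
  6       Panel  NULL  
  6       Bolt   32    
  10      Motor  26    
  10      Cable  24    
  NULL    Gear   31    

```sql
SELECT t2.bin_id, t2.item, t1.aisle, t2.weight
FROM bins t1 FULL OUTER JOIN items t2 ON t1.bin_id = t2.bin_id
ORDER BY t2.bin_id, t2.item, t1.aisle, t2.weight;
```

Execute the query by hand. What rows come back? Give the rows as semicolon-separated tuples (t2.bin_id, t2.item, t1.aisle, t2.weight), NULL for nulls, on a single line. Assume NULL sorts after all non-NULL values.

(6, Bolt, G, 32); (6, Bolt, G, 32); (6, Bolt, G, 32); (6, Panel, G, NULL); (6, Panel, G, NULL); (6, Panel, G, NULL); (10, Cable, NULL, 24); (10, Motor, NULL, 26); (12, Motor, C, 3); (NULL, Gear, NULL, 31); (NULL, NULL, B, NULL); (NULL, NULL, C, NULL); (NULL, NULL, H, NULL)

FULL OUTER JOIN keeps every row from both sides; unmatched rows get NULL for the other side's columns.
Matching on t1.bin_id = t2.bin_id. A NULL in a compared column never satisfies the condition.
Matched pairs: 7; unmatched t1 rows kept: 3; unmatched t2 rows kept: 3.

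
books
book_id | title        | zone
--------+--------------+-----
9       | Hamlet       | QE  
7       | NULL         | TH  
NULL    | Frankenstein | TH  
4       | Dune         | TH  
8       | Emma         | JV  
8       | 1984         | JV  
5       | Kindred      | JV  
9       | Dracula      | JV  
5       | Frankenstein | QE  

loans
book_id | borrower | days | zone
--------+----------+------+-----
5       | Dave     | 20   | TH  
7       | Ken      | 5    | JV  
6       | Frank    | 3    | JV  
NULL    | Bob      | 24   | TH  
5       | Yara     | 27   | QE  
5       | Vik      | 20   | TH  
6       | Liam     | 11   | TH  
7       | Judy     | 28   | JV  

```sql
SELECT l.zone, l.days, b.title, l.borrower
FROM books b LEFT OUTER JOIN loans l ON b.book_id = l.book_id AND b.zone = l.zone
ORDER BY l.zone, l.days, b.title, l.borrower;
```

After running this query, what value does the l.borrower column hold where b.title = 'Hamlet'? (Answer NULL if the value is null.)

NULL

LEFT JOIN keeps every row from `books`; unmatched rows get NULL for `loans`'s columns.
Matching on b.book_id = l.book_id AND b.zone = l.zone. A NULL in a compared column never satisfies the condition.
- b (book_id=9, zone=QE) has no partner → padded with NULL.
- b (book_id=7, zone=TH) has no partner → padded with NULL.
- b (book_id=NULL, zone=TH) has no partner → padded with NULL.
- b (book_id=4, zone=TH) has no partner → padded with NULL.
- b (book_id=8, zone=JV) has no partner → padded with NULL.
- b (book_id=8, zone=JV) has no partner → padded with NULL.
- b (book_id=5, zone=JV) has no partner → padded with NULL.
- b (book_id=9, zone=JV) has no partner → padded with NULL.
- b (book_id=5, zone=QE) pairs with 1 row(s) of l.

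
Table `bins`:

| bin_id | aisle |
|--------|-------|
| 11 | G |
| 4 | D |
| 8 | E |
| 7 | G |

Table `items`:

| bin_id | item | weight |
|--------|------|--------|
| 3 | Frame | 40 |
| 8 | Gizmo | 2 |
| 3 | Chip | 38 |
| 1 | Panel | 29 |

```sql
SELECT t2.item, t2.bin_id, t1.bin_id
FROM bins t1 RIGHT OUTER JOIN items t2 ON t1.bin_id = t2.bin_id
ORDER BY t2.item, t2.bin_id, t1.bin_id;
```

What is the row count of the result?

4

RIGHT JOIN keeps every row from `items`; unmatched rows get NULL for `bins`'s columns.
Matching on t1.bin_id = t2.bin_id.
- t1 (bin_id=11) has no partner in t2.
- t1 (bin_id=4) has no partner in t2.
- t1 (bin_id=8) pairs with 1 row(s) of t2.
- t1 (bin_id=7) has no partner in t2.
- 3 row(s) from t2 found no t1 partner → padded with NULL.
Total: 1 matched + 3 padded = 4 rows.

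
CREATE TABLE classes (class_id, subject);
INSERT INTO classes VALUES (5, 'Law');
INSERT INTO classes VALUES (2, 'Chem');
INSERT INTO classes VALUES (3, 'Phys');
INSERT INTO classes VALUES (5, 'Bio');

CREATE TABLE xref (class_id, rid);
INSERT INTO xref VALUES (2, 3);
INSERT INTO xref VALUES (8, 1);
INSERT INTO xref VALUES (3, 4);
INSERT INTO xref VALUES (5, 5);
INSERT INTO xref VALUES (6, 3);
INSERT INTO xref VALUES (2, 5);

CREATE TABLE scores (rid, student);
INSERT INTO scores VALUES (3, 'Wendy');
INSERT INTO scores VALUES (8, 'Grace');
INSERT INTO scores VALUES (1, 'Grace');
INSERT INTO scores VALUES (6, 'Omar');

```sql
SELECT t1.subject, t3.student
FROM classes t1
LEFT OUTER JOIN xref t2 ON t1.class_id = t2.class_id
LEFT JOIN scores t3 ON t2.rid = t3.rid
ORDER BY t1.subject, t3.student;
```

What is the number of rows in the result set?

5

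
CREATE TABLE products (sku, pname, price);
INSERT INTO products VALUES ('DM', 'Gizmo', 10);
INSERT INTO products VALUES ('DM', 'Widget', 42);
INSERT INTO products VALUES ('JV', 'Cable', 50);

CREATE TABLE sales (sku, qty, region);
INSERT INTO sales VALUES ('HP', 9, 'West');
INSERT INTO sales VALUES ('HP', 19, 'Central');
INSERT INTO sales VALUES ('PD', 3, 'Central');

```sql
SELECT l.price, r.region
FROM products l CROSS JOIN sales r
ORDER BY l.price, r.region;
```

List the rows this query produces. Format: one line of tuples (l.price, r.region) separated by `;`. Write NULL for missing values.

(10, Central); (10, Central); (10, West); (42, Central); (42, Central); (42, West); (50, Central); (50, Central); (50, West)

CROSS JOIN pairs every row of `products` with every row of `sales`: 3 × 3 = 9 rows.
After projecting and ordering:
l.price | r.region
10 | Central
10 | Central
10 | West
42 | Central
42 | Central
42 | West
50 | Central
50 | Central
50 | West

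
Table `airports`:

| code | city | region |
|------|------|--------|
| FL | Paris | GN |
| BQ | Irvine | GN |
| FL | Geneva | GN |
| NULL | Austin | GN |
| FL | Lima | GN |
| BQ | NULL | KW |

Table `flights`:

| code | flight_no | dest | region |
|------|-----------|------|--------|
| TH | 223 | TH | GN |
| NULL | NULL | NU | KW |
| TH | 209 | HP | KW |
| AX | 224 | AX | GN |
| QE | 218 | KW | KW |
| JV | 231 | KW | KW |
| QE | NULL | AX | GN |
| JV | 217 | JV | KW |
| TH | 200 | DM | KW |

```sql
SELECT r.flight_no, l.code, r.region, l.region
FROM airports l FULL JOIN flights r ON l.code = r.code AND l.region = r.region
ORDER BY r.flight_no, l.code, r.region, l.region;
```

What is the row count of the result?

FULL OUTER JOIN keeps every row from both sides; unmatched rows get NULL for the other side's columns.
Matching on l.code = r.code AND l.region = r.region. A NULL in a compared column never satisfies the condition.
Matched pairs: 0; unmatched l rows kept: 6; unmatched r rows kept: 9.
Total: 0 matched + 15 padded = 15 rows.

15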